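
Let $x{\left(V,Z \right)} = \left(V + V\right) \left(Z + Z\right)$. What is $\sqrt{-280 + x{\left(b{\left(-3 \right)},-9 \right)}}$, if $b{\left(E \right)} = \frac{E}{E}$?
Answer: $2 i \sqrt{79} \approx 17.776 i$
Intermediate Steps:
$b{\left(E \right)} = 1$
$x{\left(V,Z \right)} = 4 V Z$ ($x{\left(V,Z \right)} = 2 V 2 Z = 4 V Z$)
$\sqrt{-280 + x{\left(b{\left(-3 \right)},-9 \right)}} = \sqrt{-280 + 4 \cdot 1 \left(-9\right)} = \sqrt{-280 - 36} = \sqrt{-316} = 2 i \sqrt{79}$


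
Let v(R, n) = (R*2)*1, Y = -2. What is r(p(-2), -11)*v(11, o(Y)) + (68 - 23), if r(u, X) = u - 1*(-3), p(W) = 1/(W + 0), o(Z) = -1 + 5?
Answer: 100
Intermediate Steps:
o(Z) = 4
p(W) = 1/W
v(R, n) = 2*R (v(R, n) = (2*R)*1 = 2*R)
r(u, X) = 3 + u (r(u, X) = u + 3 = 3 + u)
r(p(-2), -11)*v(11, o(Y)) + (68 - 23) = (3 + 1/(-2))*(2*11) + (68 - 23) = (3 - ½)*22 + 45 = (5/2)*22 + 45 = 55 + 45 = 100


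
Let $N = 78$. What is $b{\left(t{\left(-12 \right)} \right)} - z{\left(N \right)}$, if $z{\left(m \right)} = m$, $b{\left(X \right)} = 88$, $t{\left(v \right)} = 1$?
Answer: $10$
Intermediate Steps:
$b{\left(t{\left(-12 \right)} \right)} - z{\left(N \right)} = 88 - 78 = 10$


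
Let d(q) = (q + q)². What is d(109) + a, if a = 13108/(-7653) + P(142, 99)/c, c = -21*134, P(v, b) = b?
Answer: 341139151483/7178514 ≈ 47522.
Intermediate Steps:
c = -2814
d(q) = 4*q² (d(q) = (2*q)² = 4*q²)
a = -12547853/7178514 (a = 13108/(-7653) + 99/(-2814) = 13108*(-1/7653) + 99*(-1/2814) = -13108/7653 - 33/938 = -12547853/7178514 ≈ -1.7480)
d(109) + a = 4*109² - 12547853/7178514 = 4*11881 - 12547853/7178514 = 47524 - 12547853/7178514 = 341139151483/7178514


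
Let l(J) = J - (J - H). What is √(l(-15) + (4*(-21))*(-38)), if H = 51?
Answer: √3243 ≈ 56.947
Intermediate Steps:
l(J) = 51 (l(J) = J - (J - 1*51) = J - (J - 51) = J - (-51 + J) = J + (51 - J) = 51)
√(l(-15) + (4*(-21))*(-38)) = √(51 + (4*(-21))*(-38)) = √(51 - 84*(-38)) = √(51 + 3192) = √3243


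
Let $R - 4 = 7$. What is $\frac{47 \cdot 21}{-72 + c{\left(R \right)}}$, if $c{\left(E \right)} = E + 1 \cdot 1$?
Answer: $- \frac{329}{20} \approx -16.45$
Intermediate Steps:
$R = 11$ ($R = 4 + 7 = 11$)
$c{\left(E \right)} = 1 + E$ ($c{\left(E \right)} = E + 1 = 1 + E$)
$\frac{47 \cdot 21}{-72 + c{\left(R \right)}} = \frac{47 \cdot 21}{-72 + \left(1 + 11\right)} = \frac{987}{-72 + 12} = \frac{987}{-60} = 987 \left(- \frac{1}{60}\right) = - \frac{329}{20}$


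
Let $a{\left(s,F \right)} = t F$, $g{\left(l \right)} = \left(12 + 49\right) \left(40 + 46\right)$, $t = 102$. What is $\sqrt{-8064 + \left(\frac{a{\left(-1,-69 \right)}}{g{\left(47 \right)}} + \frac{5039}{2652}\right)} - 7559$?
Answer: $-7559 + \frac{i \sqrt{97544788138367115}}{3478098} \approx -7559.0 + 89.797 i$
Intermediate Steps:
$g{\left(l \right)} = 5246$ ($g{\left(l \right)} = 61 \cdot 86 = 5246$)
$a{\left(s,F \right)} = 102 F$
$\sqrt{-8064 + \left(\frac{a{\left(-1,-69 \right)}}{g{\left(47 \right)}} + \frac{5039}{2652}\right)} - 7559 = \sqrt{-8064 + \left(\frac{102 \left(-69\right)}{5246} + \frac{5039}{2652}\right)} - 7559 = \sqrt{-8064 + \left(\left(-7038\right) \frac{1}{5246} + 5039 \cdot \frac{1}{2652}\right)} - 7559 = \sqrt{-8064 + \left(- \frac{3519}{2623} + \frac{5039}{2652}\right)} - 7559 = \sqrt{-8064 + \frac{3884909}{6956196}} - 7559 = \sqrt{- \frac{56090879635}{6956196}} - 7559 = \frac{i \sqrt{97544788138367115}}{3478098} - 7559 = -7559 + \frac{i \sqrt{97544788138367115}}{3478098}$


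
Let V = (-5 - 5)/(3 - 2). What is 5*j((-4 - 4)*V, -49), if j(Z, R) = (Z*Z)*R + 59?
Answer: -1567705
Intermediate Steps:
V = -10 (V = -10/1 = -10*1 = -10)
j(Z, R) = 59 + R*Z² (j(Z, R) = Z²*R + 59 = R*Z² + 59 = 59 + R*Z²)
5*j((-4 - 4)*V, -49) = 5*(59 - 49*100*(-4 - 4)²) = 5*(59 - 49*(-8*(-10))²) = 5*(59 - 49*80²) = 5*(59 - 49*6400) = 5*(59 - 313600) = 5*(-313541) = -1567705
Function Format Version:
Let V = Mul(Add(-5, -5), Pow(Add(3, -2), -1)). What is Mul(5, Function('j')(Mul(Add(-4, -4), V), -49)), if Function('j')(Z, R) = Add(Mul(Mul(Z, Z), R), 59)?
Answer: -1567705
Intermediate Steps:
V = -10 (V = Mul(-10, Pow(1, -1)) = Mul(-10, 1) = -10)
Function('j')(Z, R) = Add(59, Mul(R, Pow(Z, 2))) (Function('j')(Z, R) = Add(Mul(Pow(Z, 2), R), 59) = Add(Mul(R, Pow(Z, 2)), 59) = Add(59, Mul(R, Pow(Z, 2))))
Mul(5, Function('j')(Mul(Add(-4, -4), V), -49)) = Mul(5, Add(59, Mul(-49, Pow(Mul(Add(-4, -4), -10), 2)))) = Mul(5, Add(59, Mul(-49, Pow(Mul(-8, -10), 2)))) = Mul(5, Add(59, Mul(-49, Pow(80, 2)))) = Mul(5, Add(59, Mul(-49, 6400))) = Mul(5, Add(59, -313600)) = Mul(5, -313541) = -1567705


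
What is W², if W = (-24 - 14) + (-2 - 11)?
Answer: 2601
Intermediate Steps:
W = -51 (W = -38 - 13 = -51)
W² = (-51)² = 2601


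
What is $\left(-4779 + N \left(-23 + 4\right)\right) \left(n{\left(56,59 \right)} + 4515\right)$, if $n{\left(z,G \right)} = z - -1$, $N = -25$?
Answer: $-19677888$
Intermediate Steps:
$n{\left(z,G \right)} = 1 + z$ ($n{\left(z,G \right)} = z + 1 = 1 + z$)
$\left(-4779 + N \left(-23 + 4\right)\right) \left(n{\left(56,59 \right)} + 4515\right) = \left(-4779 - 25 \left(-23 + 4\right)\right) \left(\left(1 + 56\right) + 4515\right) = \left(-4779 - -475\right) \left(57 + 4515\right) = \left(-4779 + 475\right) 4572 = \left(-4304\right) 4572 = -19677888$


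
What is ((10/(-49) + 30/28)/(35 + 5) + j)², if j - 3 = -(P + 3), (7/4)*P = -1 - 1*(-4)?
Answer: 1760929/614656 ≈ 2.8649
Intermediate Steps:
P = 12/7 (P = 4*(-1 - 1*(-4))/7 = 4*(-1 + 4)/7 = (4/7)*3 = 12/7 ≈ 1.7143)
j = -12/7 (j = 3 - (12/7 + 3) = 3 - 1*33/7 = 3 - 33/7 = -12/7 ≈ -1.7143)
((10/(-49) + 30/28)/(35 + 5) + j)² = ((10/(-49) + 30/28)/(35 + 5) - 12/7)² = ((10*(-1/49) + 30*(1/28))/40 - 12/7)² = ((-10/49 + 15/14)*(1/40) - 12/7)² = ((85/98)*(1/40) - 12/7)² = (17/784 - 12/7)² = (-1327/784)² = 1760929/614656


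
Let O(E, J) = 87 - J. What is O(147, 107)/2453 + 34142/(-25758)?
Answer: -42132743/31592187 ≈ -1.3336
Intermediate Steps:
O(147, 107)/2453 + 34142/(-25758) = (87 - 1*107)/2453 + 34142/(-25758) = (87 - 107)*(1/2453) + 34142*(-1/25758) = -20*1/2453 - 17071/12879 = -20/2453 - 17071/12879 = -42132743/31592187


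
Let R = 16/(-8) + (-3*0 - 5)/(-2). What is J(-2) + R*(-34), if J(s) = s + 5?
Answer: -14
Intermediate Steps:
J(s) = 5 + s
R = 1/2 (R = 16*(-1/8) + (0 - 5)*(-1/2) = -2 - 5*(-1/2) = -2 + 5/2 = 1/2 ≈ 0.50000)
J(-2) + R*(-34) = (5 - 2) + (1/2)*(-34) = 3 - 17 = -14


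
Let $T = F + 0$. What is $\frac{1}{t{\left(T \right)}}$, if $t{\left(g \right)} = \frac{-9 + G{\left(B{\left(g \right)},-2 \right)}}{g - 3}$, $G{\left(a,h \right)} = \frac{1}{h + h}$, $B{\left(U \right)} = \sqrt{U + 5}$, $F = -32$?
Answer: $\frac{140}{37} \approx 3.7838$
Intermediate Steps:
$B{\left(U \right)} = \sqrt{5 + U}$
$G{\left(a,h \right)} = \frac{1}{2 h}$
$T = -32$ ($T = -32 + 0 = -32$)
$t{\left(g \right)} = - \frac{37}{4 \left(-3 + g\right)}$ ($t{\left(g \right)} = \frac{-9 + \frac{1}{2 \left(-2\right)}}{g - 3} = \frac{-9 + \frac{1}{2} \left(- \frac{1}{2}\right)}{-3 + g} = \frac{-9 - \frac{1}{4}}{-3 + g} = - \frac{37}{4 \left(-3 + g\right)}$)
$\frac{1}{t{\left(T \right)}} = \frac{1}{\left(-37\right) \frac{1}{-12 + 4 \left(-32\right)}} = \frac{1}{\left(-37\right) \frac{1}{-12 - 128}} = \frac{1}{\left(-37\right) \frac{1}{-140}} = \frac{1}{\left(-37\right) \left(- \frac{1}{140}\right)} = \frac{1}{\frac{37}{140}} = \frac{140}{37}$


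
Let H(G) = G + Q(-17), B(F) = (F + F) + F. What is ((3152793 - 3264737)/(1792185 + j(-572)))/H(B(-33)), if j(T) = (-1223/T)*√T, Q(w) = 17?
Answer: 8196938040720/10760873400864227 - 19558216*I*√143/10760873400864227 ≈ 0.00076174 - 2.1735e-8*I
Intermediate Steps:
B(F) = 3*F (B(F) = 2*F + F = 3*F)
j(T) = -1223/√T
H(G) = 17 + G (H(G) = G + 17 = 17 + G)
((3152793 - 3264737)/(1792185 + j(-572)))/H(B(-33)) = ((3152793 - 3264737)/(1792185 - (-1223)*I*√143/286))/(17 + 3*(-33)) = (-111944/(1792185 - (-1223)*I*√143/286))/(17 - 99) = -111944/(1792185 + 1223*I*√143/286)/(-82) = -111944/(1792185 + 1223*I*√143/286)*(-1/82) = 55972/(41*(1792185 + 1223*I*√143/286))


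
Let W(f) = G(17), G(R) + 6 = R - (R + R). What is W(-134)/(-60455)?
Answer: 23/60455 ≈ 0.00038045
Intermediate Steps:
G(R) = -6 - R (G(R) = -6 + (R - (R + R)) = -6 + (R - 2*R) = -6 - R)
W(f) = -23 (W(f) = -6 - 1*17 = -6 - 17 = -23)
W(-134)/(-60455) = -23/(-60455) = -23*(-1/60455) = 23/60455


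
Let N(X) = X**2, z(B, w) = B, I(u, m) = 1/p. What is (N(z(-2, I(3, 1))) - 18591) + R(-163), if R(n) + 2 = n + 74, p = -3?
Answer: -18678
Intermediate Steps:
R(n) = 72 + n (R(n) = -2 + (n + 74) = -2 + (74 + n) = 72 + n)
I(u, m) = -1/3 (I(u, m) = 1/(-3) = -1/3)
(N(z(-2, I(3, 1))) - 18591) + R(-163) = ((-2)**2 - 18591) + (72 - 163) = (4 - 18591) - 91 = -18587 - 91 = -18678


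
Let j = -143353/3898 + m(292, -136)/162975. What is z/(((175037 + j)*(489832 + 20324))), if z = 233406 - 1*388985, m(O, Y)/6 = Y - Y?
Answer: -303223471/174001680383094 ≈ -1.7426e-6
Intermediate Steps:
m(O, Y) = 0 (m(O, Y) = 6*(Y - Y) = 6*0 = 0)
z = -155579 (z = 233406 - 388985 = -155579)
j = -143353/3898 (j = -143353/3898 + 0/162975 = -143353*1/3898 + 0*(1/162975) = -143353/3898 + 0 = -143353/3898 ≈ -36.776)
z/(((175037 + j)*(489832 + 20324))) = -155579*1/((175037 - 143353/3898)*(489832 + 20324)) = -155579/((682150873/3898)*510156) = -155579/174001680383094/1949 = -155579*1949/174001680383094 = -303223471/174001680383094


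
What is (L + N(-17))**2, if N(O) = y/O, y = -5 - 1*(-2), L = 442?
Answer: 56505289/289 ≈ 1.9552e+5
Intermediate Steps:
y = -3 (y = -5 + 2 = -3)
N(O) = -3/O
(L + N(-17))**2 = (442 - 3/(-17))**2 = (442 - 3*(-1/17))**2 = (442 + 3/17)**2 = (7517/17)**2 = 56505289/289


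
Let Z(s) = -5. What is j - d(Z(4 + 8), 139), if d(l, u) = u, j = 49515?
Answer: 49376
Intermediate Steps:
j - d(Z(4 + 8), 139) = 49515 - 1*139 = 49515 - 139 = 49376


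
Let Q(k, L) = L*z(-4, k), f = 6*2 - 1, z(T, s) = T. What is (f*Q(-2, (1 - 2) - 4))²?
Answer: 48400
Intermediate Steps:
f = 11 (f = 12 - 1 = 11)
Q(k, L) = -4*L (Q(k, L) = L*(-4) = -4*L)
(f*Q(-2, (1 - 2) - 4))² = (11*(-4*((1 - 2) - 4)))² = (11*(-4*(-1 - 4)))² = (11*(-4*(-5)))² = (11*20)² = 220² = 48400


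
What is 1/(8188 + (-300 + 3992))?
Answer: 1/11880 ≈ 8.4175e-5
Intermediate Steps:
1/(8188 + (-300 + 3992)) = 1/(8188 + 3692) = 1/11880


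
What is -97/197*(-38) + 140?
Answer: 31266/197 ≈ 158.71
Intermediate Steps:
-97/197*(-38) + 140 = 3686/197 + 140 = 31266/197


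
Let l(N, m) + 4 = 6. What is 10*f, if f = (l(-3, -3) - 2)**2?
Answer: 0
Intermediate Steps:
l(N, m) = 2 (l(N, m) = -4 + 6 = 2)
f = 0 (f = (2 - 2)**2 = 0**2 = 0)
10*f = 10*0 = 0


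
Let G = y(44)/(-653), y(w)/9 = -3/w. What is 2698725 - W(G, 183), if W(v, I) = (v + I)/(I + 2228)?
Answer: 186948372255717/69272852 ≈ 2.6987e+6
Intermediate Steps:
y(w) = -27/w (y(w) = 9*(-3/w) = -27/w)
G = 27/28732 (G = -27/44/(-653) = -27*1/44*(-1/653) = -27/44*(-1/653) = 27/28732 ≈ 0.00093972)
W(v, I) = (I + v)/(2228 + I)
2698725 - W(G, 183) = 2698725 - (183 + 27/28732)/(2228 + 183) = 2698725 - 5257983/(2411*28732) = 2698725 - 1*5257983/69272852 = 2698725 - 5257983/69272852 = 186948372255717/69272852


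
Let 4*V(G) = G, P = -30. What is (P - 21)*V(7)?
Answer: -357/4 ≈ -89.250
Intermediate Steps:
V(G) = G/4
(P - 21)*V(7) = (-30 - 21)*((¼)*7) = -51*7/4 = -357/4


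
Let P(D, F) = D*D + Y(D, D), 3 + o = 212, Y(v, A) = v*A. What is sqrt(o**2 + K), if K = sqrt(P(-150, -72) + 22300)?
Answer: sqrt(43681 + 10*sqrt(673)) ≈ 209.62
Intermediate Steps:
Y(v, A) = A*v
o = 209 (o = -3 + 212 = 209)
P(D, F) = 2*D**2 (P(D, F) = D*D + D*D = D**2 + D**2 = 2*D**2)
K = 10*sqrt(673) (K = sqrt(2*(-150)**2 + 22300) = sqrt(2*22500 + 22300) = sqrt(45000 + 22300) = sqrt(67300) = 10*sqrt(673) ≈ 259.42)
sqrt(o**2 + K) = sqrt(209**2 + 10*sqrt(673)) = sqrt(43681 + 10*sqrt(673))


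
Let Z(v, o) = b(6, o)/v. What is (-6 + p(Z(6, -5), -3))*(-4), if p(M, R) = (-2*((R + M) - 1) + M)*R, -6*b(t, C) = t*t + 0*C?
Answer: 132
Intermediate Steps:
b(t, C) = -t**2/6 (b(t, C) = -(t*t + 0*C)/6 = -(t**2 + 0)/6 = -t**2/6)
Z(v, o) = -6/v (Z(v, o) = (-1/6*6**2)/v = (-1/6*36)/v = -6/v)
p(M, R) = R*(2 - M - 2*R) (p(M, R) = (-2*((M + R) - 1) + M)*R = (-2*(-1 + M + R) + M)*R = ((2 - 2*M - 2*R) + M)*R = (2 - M - 2*R)*R = R*(2 - M - 2*R))
(-6 + p(Z(6, -5), -3))*(-4) = (-6 - 3*(2 - (-6)/6 - 2*(-3)))*(-4) = (-6 - 3*(2 - (-6)/6 + 6))*(-4) = (-6 - 3*(2 - 1*(-1) + 6))*(-4) = (-6 - 3*(2 + 1 + 6))*(-4) = (-6 - 3*9)*(-4) = (-6 - 27)*(-4) = -33*(-4) = 132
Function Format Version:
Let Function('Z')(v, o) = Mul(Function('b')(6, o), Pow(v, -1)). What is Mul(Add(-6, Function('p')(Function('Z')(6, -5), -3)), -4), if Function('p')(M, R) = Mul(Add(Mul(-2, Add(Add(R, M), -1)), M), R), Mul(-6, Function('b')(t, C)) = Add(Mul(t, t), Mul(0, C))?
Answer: 132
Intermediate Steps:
Function('b')(t, C) = Mul(Rational(-1, 6), Pow(t, 2)) (Function('b')(t, C) = Mul(Rational(-1, 6), Add(Mul(t, t), Mul(0, C))) = Mul(Rational(-1, 6), Add(Pow(t, 2), 0)) = Mul(Rational(-1, 6), Pow(t, 2)))
Function('Z')(v, o) = Mul(-6, Pow(v, -1)) (Function('Z')(v, o) = Mul(Mul(Rational(-1, 6), Pow(6, 2)), Pow(v, -1)) = Mul(Mul(Rational(-1, 6), 36), Pow(v, -1)) = Mul(-6, Pow(v, -1)))
Function('p')(M, R) = Mul(R, Add(2, Mul(-1, M), Mul(-2, R))) (Function('p')(M, R) = Mul(Add(Mul(-2, Add(Add(M, R), -1)), M), R) = Mul(Add(Mul(-2, Add(-1, M, R)), M), R) = Mul(Add(Add(2, Mul(-2, M), Mul(-2, R)), M), R) = Mul(Add(2, Mul(-1, M), Mul(-2, R)), R) = Mul(R, Add(2, Mul(-1, M), Mul(-2, R))))
Mul(Add(-6, Function('p')(Function('Z')(6, -5), -3)), -4) = Mul(Add(-6, Mul(-3, Add(2, Mul(-1, Mul(-6, Pow(6, -1))), Mul(-2, -3)))), -4) = Mul(Add(-6, Mul(-3, Add(2, Mul(-1, Mul(-6, Rational(1, 6))), 6))), -4) = Mul(Add(-6, Mul(-3, Add(2, Mul(-1, -1), 6))), -4) = Mul(Add(-6, Mul(-3, Add(2, 1, 6))), -4) = Mul(Add(-6, Mul(-3, 9)), -4) = Mul(Add(-6, -27), -4) = Mul(-33, -4) = 132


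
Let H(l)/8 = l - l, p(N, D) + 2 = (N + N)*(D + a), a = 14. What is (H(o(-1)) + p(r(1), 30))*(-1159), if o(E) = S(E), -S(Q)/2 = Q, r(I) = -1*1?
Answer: 104310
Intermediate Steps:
r(I) = -1
S(Q) = -2*Q
o(E) = -2*E
p(N, D) = -2 + 2*N*(14 + D) (p(N, D) = -2 + (N + N)*(D + 14) = -2 + (2*N)*(14 + D) = -2 + 2*N*(14 + D))
H(l) = 0 (H(l) = 8*(l - l) = 8*0 = 0)
(H(o(-1)) + p(r(1), 30))*(-1159) = (0 + (-2 + 28*(-1) + 2*30*(-1)))*(-1159) = (0 + (-2 - 28 - 60))*(-1159) = (0 - 90)*(-1159) = -90*(-1159) = 104310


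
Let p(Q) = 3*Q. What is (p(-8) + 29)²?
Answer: 25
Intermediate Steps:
(p(-8) + 29)² = (3*(-8) + 29)² = (-24 + 29)² = 5² = 25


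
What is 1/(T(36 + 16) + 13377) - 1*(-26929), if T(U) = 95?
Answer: 362787489/13472 ≈ 26929.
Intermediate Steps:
1/(T(36 + 16) + 13377) - 1*(-26929) = 1/(95 + 13377) - 1*(-26929) = 1/13472 + 26929 = 362787489/13472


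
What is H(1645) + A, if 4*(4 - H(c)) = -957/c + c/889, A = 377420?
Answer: 78849468701/208915 ≈ 3.7742e+5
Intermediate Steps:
H(c) = 4 - c/3556 + 957/(4*c) (H(c) = 4 - (-957/c + c/889)/4 = 4 + (-c/3556 + 957/(4*c)) = 4 - c/3556 + 957/(4*c))
H(1645) + A = (1/3556)*(850773 - 1*1645*(-14224 + 1645))/1645 + 377420 = (1/3556)*(1/1645)*(850773 - 1*1645*(-12579)) + 377420 = (1/3556)*(1/1645)*(850773 + 20692455) + 377420 = (1/3556)*(1/1645)*21543228 + 377420 = 769401/208915 + 377420 = 78849468701/208915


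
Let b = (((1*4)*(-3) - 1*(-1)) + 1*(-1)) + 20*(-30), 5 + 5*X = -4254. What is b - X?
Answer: 1199/5 ≈ 239.80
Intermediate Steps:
X = -4259/5 (X = -1 + (⅕)*(-4254) = -1 - 4254/5 = -4259/5 ≈ -851.80)
b = -612 (b = ((4*(-3) + 1) - 1) - 600 = ((-12 + 1) - 1) - 600 = (-11 - 1) - 600 = -12 - 600 = -612)
b - X = -612 - 1*(-4259/5) = -612 + 4259/5 = 1199/5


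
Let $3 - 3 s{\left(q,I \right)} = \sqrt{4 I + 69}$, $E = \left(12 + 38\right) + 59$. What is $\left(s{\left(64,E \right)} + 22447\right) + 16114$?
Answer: $38562 - \frac{\sqrt{505}}{3} \approx 38555.0$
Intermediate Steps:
$E = 109$ ($E = 50 + 59 = 109$)
$s{\left(q,I \right)} = 1 - \frac{\sqrt{69 + 4 I}}{3}$ ($s{\left(q,I \right)} = 1 - \frac{\sqrt{4 I + 69}}{3} = 1 - \frac{\sqrt{69 + 4 I}}{3}$)
$\left(s{\left(64,E \right)} + 22447\right) + 16114 = \left(\left(1 - \frac{\sqrt{69 + 4 \cdot 109}}{3}\right) + 22447\right) + 16114 = \left(\left(1 - \frac{\sqrt{69 + 436}}{3}\right) + 22447\right) + 16114 = \left(\left(1 - \frac{\sqrt{505}}{3}\right) + 22447\right) + 16114 = \left(22448 - \frac{\sqrt{505}}{3}\right) + 16114 = 38562 - \frac{\sqrt{505}}{3}$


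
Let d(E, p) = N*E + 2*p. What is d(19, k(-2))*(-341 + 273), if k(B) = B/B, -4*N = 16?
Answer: 5032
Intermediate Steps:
N = -4 (N = -1/4*16 = -4)
k(B) = 1
d(E, p) = -4*E + 2*p
d(19, k(-2))*(-341 + 273) = (-4*19 + 2*1)*(-341 + 273) = (-76 + 2)*(-68) = -74*(-68) = 5032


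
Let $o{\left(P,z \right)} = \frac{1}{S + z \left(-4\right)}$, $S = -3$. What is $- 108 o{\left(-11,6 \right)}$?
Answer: $4$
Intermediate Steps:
$o{\left(P,z \right)} = \frac{1}{-3 - 4 z}$ ($o{\left(P,z \right)} = \frac{1}{-3 + z \left(-4\right)} = \frac{1}{-3 - 4 z}$)
$- 108 o{\left(-11,6 \right)} = - 108 \left(- \frac{1}{3 + 4 \cdot 6}\right) = - 108 \left(- \frac{1}{3 + 24}\right) = - 108 \left(- \frac{1}{27}\right) = - 108 \left(\left(-1\right) \frac{1}{27}\right) = \left(-108\right) \left(- \frac{1}{27}\right) = 4$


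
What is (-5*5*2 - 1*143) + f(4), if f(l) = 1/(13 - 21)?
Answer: -1545/8 ≈ -193.13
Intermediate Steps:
f(l) = -⅛ (f(l) = 1/(-8) = -⅛)
(-5*5*2 - 1*143) + f(4) = (-5*5*2 - 1*143) - ⅛ = (-25*2 - 143) - ⅛ = (-50 - 143) - ⅛ = -193 - ⅛ = -1545/8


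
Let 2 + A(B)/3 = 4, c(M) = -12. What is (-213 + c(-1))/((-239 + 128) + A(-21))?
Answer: 15/7 ≈ 2.1429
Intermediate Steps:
A(B) = 6 (A(B) = -6 + 3*4 = -6 + 12 = 6)
(-213 + c(-1))/((-239 + 128) + A(-21)) = (-213 - 12)/((-239 + 128) + 6) = -225/(-111 + 6) = -225/(-105) = -225*(-1/105) = 15/7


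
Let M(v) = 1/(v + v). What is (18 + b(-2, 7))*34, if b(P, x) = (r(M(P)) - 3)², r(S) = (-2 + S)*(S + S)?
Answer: 23409/32 ≈ 731.53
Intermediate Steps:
M(v) = 1/(2*v)
r(S) = 2*S*(-2 + S) (r(S) = (-2 + S)*(2*S) = 2*S*(-2 + S))
b(P, x) = (-3 + (-2 + 1/(2*P))/P)² (b(P, x) = (2*(1/(2*P))*(-2 + 1/(2*P)) - 3)² = ((-2 + 1/(2*P))/P - 3)² = (-3 + (-2 + 1/(2*P))/P)²)
(18 + b(-2, 7))*34 = (18 + (¼)*(-1 + 4*(-2) + 6*(-2)²)²/(-2)⁴)*34 = (18 + (¼)*(1/16)*(-1 - 8 + 6*4)²)*34 = (18 + (¼)*(1/16)*(-1 - 8 + 24)²)*34 = (18 + (¼)*(1/16)*15²)*34 = (18 + (¼)*(1/16)*225)*34 = (18 + 225/64)*34 = (1377/64)*34 = 23409/32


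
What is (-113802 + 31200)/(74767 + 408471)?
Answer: -41301/241619 ≈ -0.17093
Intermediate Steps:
(-113802 + 31200)/(74767 + 408471) = -82602/483238 = -82602*1/483238 = -41301/241619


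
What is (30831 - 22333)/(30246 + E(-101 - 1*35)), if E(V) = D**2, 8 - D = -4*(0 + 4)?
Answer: 4249/15411 ≈ 0.27571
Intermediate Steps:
D = 24 (D = 8 - (-4)*(0 + 4) = 8 - (-4)*4 = 8 - 1*(-16) = 8 + 16 = 24)
E(V) = 576 (E(V) = 24**2 = 576)
(30831 - 22333)/(30246 + E(-101 - 1*35)) = (30831 - 22333)/(30246 + 576) = 8498/30822 = 8498*(1/30822) = 4249/15411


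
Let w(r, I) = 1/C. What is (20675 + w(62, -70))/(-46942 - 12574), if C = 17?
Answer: -87869/252943 ≈ -0.34739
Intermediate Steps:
w(r, I) = 1/17
(20675 + w(62, -70))/(-46942 - 12574) = (20675 + 1/17)/(-46942 - 12574) = (351476/17)/(-59516) = (351476/17)*(-1/59516) = -87869/252943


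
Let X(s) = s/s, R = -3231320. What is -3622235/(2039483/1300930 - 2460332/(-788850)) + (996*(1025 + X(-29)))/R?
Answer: -150146475001589094976197/194265579971800865 ≈ -7.7289e+5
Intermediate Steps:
X(s) = 1
-3622235/(2039483/1300930 - 2460332/(-788850)) + (996*(1025 + X(-29)))/R = -3622235/(2039483/1300930 - 2460332/(-788850)) + (996*(1025 + 1))/(-3231320) = -3622235/(2039483*(1/1300930) - 2460332*(-1/788850)) + (996*1026)*(-1/3231320) = -3622235/(2039483/1300930 + 1230166/394425) + 1021896*(-1/3231320) = -3622235/480956587331/102623863050 - 127737/403915 = -3622235*102623863050/480956587331 - 127737/403915 = -371727748574916750/480956587331 - 127737/403915 = -150146475001589094976197/194265579971800865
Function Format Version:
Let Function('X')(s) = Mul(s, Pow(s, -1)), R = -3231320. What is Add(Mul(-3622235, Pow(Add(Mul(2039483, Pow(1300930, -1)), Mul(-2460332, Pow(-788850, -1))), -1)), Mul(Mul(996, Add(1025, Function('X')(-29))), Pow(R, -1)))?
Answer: Rational(-150146475001589094976197, 194265579971800865) ≈ -7.7289e+5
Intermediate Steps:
Function('X')(s) = 1
Add(Mul(-3622235, Pow(Add(Mul(2039483, Pow(1300930, -1)), Mul(-2460332, Pow(-788850, -1))), -1)), Mul(Mul(996, Add(1025, Function('X')(-29))), Pow(R, -1))) = Add(Mul(-3622235, Pow(Add(Mul(2039483, Pow(1300930, -1)), Mul(-2460332, Pow(-788850, -1))), -1)), Mul(Mul(996, Add(1025, 1)), Pow(-3231320, -1))) = Add(Mul(-3622235, Pow(Add(Mul(2039483, Rational(1, 1300930)), Mul(-2460332, Rational(-1, 788850))), -1)), Mul(Mul(996, 1026), Rational(-1, 3231320))) = Add(Mul(-3622235, Pow(Add(Rational(2039483, 1300930), Rational(1230166, 394425)), -1)), Mul(1021896, Rational(-1, 3231320))) = Add(Mul(-3622235, Pow(Rational(480956587331, 102623863050), -1)), Rational(-127737, 403915)) = Add(Mul(-3622235, Rational(102623863050, 480956587331)), Rational(-127737, 403915)) = Add(Rational(-371727748574916750, 480956587331), Rational(-127737, 403915)) = Rational(-150146475001589094976197, 194265579971800865)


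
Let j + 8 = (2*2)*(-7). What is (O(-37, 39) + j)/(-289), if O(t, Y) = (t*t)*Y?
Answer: -53355/289 ≈ -184.62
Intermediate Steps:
O(t, Y) = Y*t² (O(t, Y) = t²*Y = Y*t²)
j = -36 (j = -8 + (2*2)*(-7) = -8 + 4*(-7) = -8 - 28 = -36)
(O(-37, 39) + j)/(-289) = (39*(-37)² - 36)/(-289) = -(39*1369 - 36)/289 = -(53391 - 36)/289 = -1/289*53355 = -53355/289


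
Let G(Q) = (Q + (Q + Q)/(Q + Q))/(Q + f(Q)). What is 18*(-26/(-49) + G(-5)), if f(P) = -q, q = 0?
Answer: 5868/245 ≈ 23.951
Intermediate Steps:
f(P) = 0 (f(P) = -1*0 = 0)
G(Q) = (1 + Q)/Q (G(Q) = (Q + (Q + Q)/(Q + Q))/(Q + 0) = (Q + (2*Q)/((2*Q)))/Q = (Q + (2*Q)*(1/(2*Q)))/Q = (Q + 1)/Q = (1 + Q)/Q)
18*(-26/(-49) + G(-5)) = 18*(-26/(-49) + (1 - 5)/(-5)) = 18*(-26*(-1/49) - ⅕*(-4)) = 18*(26/49 + ⅘) = 18*(326/245) = 5868/245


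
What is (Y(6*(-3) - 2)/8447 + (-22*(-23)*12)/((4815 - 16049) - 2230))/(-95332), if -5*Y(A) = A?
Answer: 194077/41068739604 ≈ 4.7257e-6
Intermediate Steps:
Y(A) = -A/5
(Y(6*(-3) - 2)/8447 + (-22*(-23)*12)/((4815 - 16049) - 2230))/(-95332) = (-(6*(-3) - 2)/5/8447 + (-22*(-23)*12)/((4815 - 16049) - 2230))/(-95332) = (-(-18 - 2)/5*(1/8447) + (506*12)/(-11234 - 2230))*(-1/95332) = (-1/5*(-20)*(1/8447) + 6072/(-13464))*(-1/95332) = (4*(1/8447) + 6072*(-1/13464))*(-1/95332) = (4/8447 - 23/51)*(-1/95332) = -194077/430797*(-1/95332) = 194077/41068739604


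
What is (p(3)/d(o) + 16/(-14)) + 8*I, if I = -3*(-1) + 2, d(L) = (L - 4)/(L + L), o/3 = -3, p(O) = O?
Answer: 3914/91 ≈ 43.011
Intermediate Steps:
o = -9 (o = 3*(-3) = -9)
d(L) = (-4 + L)/(2*L) (d(L) = (-4 + L)/((2*L)) = (-4 + L)*(1/(2*L)) = (-4 + L)/(2*L))
I = 5 (I = 3 + 2 = 5)
(p(3)/d(o) + 16/(-14)) + 8*I = (3/(((1/2)*(-4 - 9)/(-9))) + 16/(-14)) + 8*5 = (3/(((1/2)*(-1/9)*(-13))) + 16*(-1/14)) + 40 = (3/(13/18) - 8/7) + 40 = (3*(18/13) - 8/7) + 40 = (54/13 - 8/7) + 40 = 274/91 + 40 = 3914/91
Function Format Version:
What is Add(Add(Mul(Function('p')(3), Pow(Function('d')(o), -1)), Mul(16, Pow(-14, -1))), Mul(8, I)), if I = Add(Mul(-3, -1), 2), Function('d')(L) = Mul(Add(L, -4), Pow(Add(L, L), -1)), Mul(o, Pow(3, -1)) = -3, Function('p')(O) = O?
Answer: Rational(3914, 91) ≈ 43.011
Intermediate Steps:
o = -9 (o = Mul(3, -3) = -9)
Function('d')(L) = Mul(Rational(1, 2), Pow(L, -1), Add(-4, L)) (Function('d')(L) = Mul(Add(-4, L), Pow(Mul(2, L), -1)) = Mul(Add(-4, L), Mul(Rational(1, 2), Pow(L, -1))) = Mul(Rational(1, 2), Pow(L, -1), Add(-4, L)))
I = 5 (I = Add(3, 2) = 5)
Add(Add(Mul(Function('p')(3), Pow(Function('d')(o), -1)), Mul(16, Pow(-14, -1))), Mul(8, I)) = Add(Add(Mul(3, Pow(Mul(Rational(1, 2), Pow(-9, -1), Add(-4, -9)), -1)), Mul(16, Pow(-14, -1))), Mul(8, 5)) = Add(Add(Mul(3, Pow(Mul(Rational(1, 2), Rational(-1, 9), -13), -1)), Mul(16, Rational(-1, 14))), 40) = Add(Add(Mul(3, Pow(Rational(13, 18), -1)), Rational(-8, 7)), 40) = Add(Add(Mul(3, Rational(18, 13)), Rational(-8, 7)), 40) = Add(Add(Rational(54, 13), Rational(-8, 7)), 40) = Add(Rational(274, 91), 40) = Rational(3914, 91)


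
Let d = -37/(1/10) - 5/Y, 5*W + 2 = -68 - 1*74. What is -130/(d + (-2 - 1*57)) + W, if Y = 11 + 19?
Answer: -14676/515 ≈ -28.497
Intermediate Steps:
Y = 30
W = -144/5 (W = -⅖ + (-68 - 1*74)/5 = -⅖ + (-68 - 74)/5 = -⅖ + (⅕)*(-142) = -⅖ - 142/5 = -144/5 ≈ -28.800)
d = -2221/6 (d = -37/(1/10) - 5/30 = -37/⅒ - 5*1/30 = -37*10 - ⅙ = -370 - ⅙ = -2221/6 ≈ -370.17)
-130/(d + (-2 - 1*57)) + W = -130/(-2221/6 + (-2 - 1*57)) - 144/5 = -130/(-2221/6 + (-2 - 57)) - 144/5 = -130/(-2221/6 - 59) - 144/5 = -130/(-2575/6) - 144/5 = -130*(-6/2575) - 144/5 = 156/515 - 144/5 = -14676/515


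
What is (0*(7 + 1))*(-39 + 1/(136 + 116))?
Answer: 0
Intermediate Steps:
(0*(7 + 1))*(-39 + 1/(136 + 116)) = (0*8)*(-39 + 1/252) = 0*(-39 + 1/252) = 0*(-9827/252) = 0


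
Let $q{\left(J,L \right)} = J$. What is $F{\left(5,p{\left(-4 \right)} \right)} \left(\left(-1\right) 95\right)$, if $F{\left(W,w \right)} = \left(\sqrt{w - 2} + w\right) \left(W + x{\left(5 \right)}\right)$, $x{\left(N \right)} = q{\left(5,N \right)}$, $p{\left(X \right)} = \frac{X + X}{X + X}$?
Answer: $-950 - 950 i \approx -950.0 - 950.0 i$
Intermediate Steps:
$p{\left(X \right)} = 1$ ($p{\left(X \right)} = \frac{2 X}{2 X} = 2 X \frac{1}{2 X} = 1$)
$x{\left(N \right)} = 5$
$F{\left(W,w \right)} = \left(5 + W\right) \left(w + \sqrt{-2 + w}\right)$ ($F{\left(W,w \right)} = \left(\sqrt{w - 2} + w\right) \left(W + 5\right) = \left(\sqrt{-2 + w} + w\right) \left(5 + W\right) = \left(w + \sqrt{-2 + w}\right) \left(5 + W\right) = \left(5 + W\right) \left(w + \sqrt{-2 + w}\right)$)
$F{\left(5,p{\left(-4 \right)} \right)} \left(\left(-1\right) 95\right) = \left(5 \cdot 1 + 5 \sqrt{-2 + 1} + 5 \cdot 1 + 5 \sqrt{-2 + 1}\right) \left(\left(-1\right) 95\right) = \left(5 + 5 \sqrt{-1} + 5 + 5 \sqrt{-1}\right) \left(-95\right) = \left(5 + 5 i + 5 + 5 i\right) \left(-95\right) = \left(10 + 10 i\right) \left(-95\right) = -950 - 950 i$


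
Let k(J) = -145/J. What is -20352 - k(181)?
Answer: -3683567/181 ≈ -20351.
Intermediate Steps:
-20352 - k(181) = -20352 - (-145)/181 = -20352 - 1*(-145/181) = -20352 + 145/181 = -3683567/181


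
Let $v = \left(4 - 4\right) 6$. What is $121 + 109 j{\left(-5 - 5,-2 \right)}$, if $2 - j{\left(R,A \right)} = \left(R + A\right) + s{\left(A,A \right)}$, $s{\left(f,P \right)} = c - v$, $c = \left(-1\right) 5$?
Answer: $2192$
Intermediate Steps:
$c = -5$
$v = 0$ ($v = 0 \cdot 6 = 0$)
$s{\left(f,P \right)} = -5$ ($s{\left(f,P \right)} = -5 - 0 = -5 + 0 = -5$)
$j{\left(R,A \right)} = 7 - A - R$ ($j{\left(R,A \right)} = 2 - \left(\left(R + A\right) - 5\right) = 2 - \left(\left(A + R\right) - 5\right) = 2 - \left(-5 + A + R\right) = 7 - A - R$)
$121 + 109 j{\left(-5 - 5,-2 \right)} = 121 + 109 \left(7 - -2 - \left(-5 - 5\right)\right) = 121 + 109 \left(7 + 2 - \left(-5 - 5\right)\right) = 121 + 109 \left(7 + 2 - -10\right) = 121 + 109 \left(7 + 2 + 10\right) = 121 + 109 \cdot 19 = 121 + 2071 = 2192$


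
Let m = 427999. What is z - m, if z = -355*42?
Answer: -442909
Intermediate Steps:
z = -14910
z - m = -14910 - 1*427999 = -14910 - 427999 = -442909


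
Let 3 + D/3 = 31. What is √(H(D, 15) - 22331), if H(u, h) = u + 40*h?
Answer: I*√21647 ≈ 147.13*I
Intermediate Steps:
D = 84 (D = -9 + 3*31 = -9 + 93 = 84)
√(H(D, 15) - 22331) = √((84 + 40*15) - 22331) = √((84 + 600) - 22331) = √(684 - 22331) = √(-21647) = I*√21647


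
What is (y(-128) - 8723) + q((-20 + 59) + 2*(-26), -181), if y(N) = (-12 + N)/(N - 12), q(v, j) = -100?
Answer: -8822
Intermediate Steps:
y(N) = 1 (y(N) = (-12 + N)/(-12 + N) = 1)
(y(-128) - 8723) + q((-20 + 59) + 2*(-26), -181) = (1 - 8723) - 100 = -8722 - 100 = -8822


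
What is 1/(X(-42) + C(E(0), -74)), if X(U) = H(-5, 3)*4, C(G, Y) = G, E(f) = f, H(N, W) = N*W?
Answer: -1/60 ≈ -0.016667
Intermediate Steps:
X(U) = -60 (X(U) = -5*3*4 = -15*4 = -60)
1/(X(-42) + C(E(0), -74)) = 1/(-60 + 0) = 1/(-60) = -1/60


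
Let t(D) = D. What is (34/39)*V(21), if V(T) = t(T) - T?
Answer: 0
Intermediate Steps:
V(T) = 0 (V(T) = T - T = 0)
(34/39)*V(21) = (34/39)*0 = 0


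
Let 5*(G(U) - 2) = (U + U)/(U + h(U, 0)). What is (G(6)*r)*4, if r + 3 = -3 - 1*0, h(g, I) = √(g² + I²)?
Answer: -264/5 ≈ -52.800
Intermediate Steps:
h(g, I) = √(I² + g²)
r = -6 (r = -3 + (-3 - 1*0) = -3 + (-3 + 0) = -3 - 3 = -6)
G(U) = 2 + 2*U/(5*(U + √(U²))) (G(U) = 2 + ((U + U)/(U + √(0² + U²)))/5 = 2 + ((2*U)/(U + √(0 + U²)))/5 = 2 + ((2*U)/(U + √(U²)))/5 = 2 + (2*U/(U + √(U²)))/5 = 2 + 2*U/(5*(U + √(U²))))
(G(6)*r)*4 = (((2*√(6²) + (12/5)*6)/(6 + √(6²)))*(-6))*4 = (((2*√36 + 72/5)/(6 + √36))*(-6))*4 = (((2*6 + 72/5)/(6 + 6))*(-6))*4 = (((12 + 72/5)/12)*(-6))*4 = (((1/12)*(132/5))*(-6))*4 = ((11/5)*(-6))*4 = -66/5*4 = -264/5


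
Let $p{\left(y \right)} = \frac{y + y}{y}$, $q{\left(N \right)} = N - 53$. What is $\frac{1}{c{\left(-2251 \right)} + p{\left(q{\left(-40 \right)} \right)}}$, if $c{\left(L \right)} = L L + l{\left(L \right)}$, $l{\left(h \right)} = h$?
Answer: $\frac{1}{5064752} \approx 1.9744 \cdot 10^{-7}$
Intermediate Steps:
$q{\left(N \right)} = -53 + N$
$c{\left(L \right)} = L + L^{2}$ ($c{\left(L \right)} = L L + L = L^{2} + L = L + L^{2}$)
$p{\left(y \right)} = 2$ ($p{\left(y \right)} = \frac{2 y}{y} = 2$)
$\frac{1}{c{\left(-2251 \right)} + p{\left(q{\left(-40 \right)} \right)}} = \frac{1}{- 2251 \left(1 - 2251\right) + 2} = \frac{1}{\left(-2251\right) \left(-2250\right) + 2} = \frac{1}{5064750 + 2} = \frac{1}{5064752}$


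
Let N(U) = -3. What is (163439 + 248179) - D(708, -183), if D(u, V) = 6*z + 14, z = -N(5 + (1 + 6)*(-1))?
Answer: 411586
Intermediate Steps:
z = 3 (z = -1*(-3) = 3)
D(u, V) = 32 (D(u, V) = 6*3 + 14 = 18 + 14 = 32)
(163439 + 248179) - D(708, -183) = (163439 + 248179) - 1*32 = 411618 - 32 = 411586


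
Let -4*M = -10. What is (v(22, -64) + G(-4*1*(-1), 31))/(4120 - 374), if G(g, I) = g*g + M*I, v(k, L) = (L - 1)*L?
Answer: 8507/7492 ≈ 1.1355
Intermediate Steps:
M = 5/2 (M = -¼*(-10) = 5/2 ≈ 2.5000)
v(k, L) = L*(-1 + L) (v(k, L) = (-1 + L)*L = L*(-1 + L))
G(g, I) = g² + 5*I/2 (G(g, I) = g*g + 5*I/2 = g² + 5*I/2)
(v(22, -64) + G(-4*1*(-1), 31))/(4120 - 374) = (-64*(-1 - 64) + ((-4*1*(-1))² + (5/2)*31))/(4120 - 374) = (-64*(-65) + ((-4*(-1))² + 155/2))/3746 = (4160 + (4² + 155/2))*(1/3746) = (4160 + (16 + 155/2))*(1/3746) = (4160 + 187/2)*(1/3746) = (8507/2)*(1/3746) = 8507/7492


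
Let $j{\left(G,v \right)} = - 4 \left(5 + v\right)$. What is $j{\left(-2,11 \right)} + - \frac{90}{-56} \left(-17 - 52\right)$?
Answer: $- \frac{4897}{28} \approx -174.89$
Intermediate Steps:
$j{\left(G,v \right)} = -20 - 4 v$
$j{\left(-2,11 \right)} + - \frac{90}{-56} \left(-17 - 52\right) = \left(-20 - 44\right) + - \frac{90}{-56} \left(-17 - 52\right) = \left(-20 - 44\right) + \left(-90\right) \left(- \frac{1}{56}\right) \left(-17 - 52\right) = -64 + \frac{45}{28} \left(-69\right) = -64 - \frac{3105}{28} = - \frac{4897}{28}$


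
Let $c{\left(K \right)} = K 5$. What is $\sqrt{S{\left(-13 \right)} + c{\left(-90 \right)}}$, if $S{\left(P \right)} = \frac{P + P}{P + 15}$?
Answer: $i \sqrt{463} \approx 21.517 i$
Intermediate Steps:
$c{\left(K \right)} = 5 K$
$S{\left(P \right)} = \frac{2 P}{15 + P}$
$\sqrt{S{\left(-13 \right)} + c{\left(-90 \right)}} = \sqrt{2 \left(-13\right) \frac{1}{15 - 13} + 5 \left(-90\right)} = \sqrt{2 \left(-13\right) \frac{1}{2} - 450} = \sqrt{-13 - 450} = \sqrt{-463} = i \sqrt{463}$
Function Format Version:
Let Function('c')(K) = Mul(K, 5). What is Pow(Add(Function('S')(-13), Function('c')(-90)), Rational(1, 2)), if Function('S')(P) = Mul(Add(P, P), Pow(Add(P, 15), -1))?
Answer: Mul(I, Pow(463, Rational(1, 2))) ≈ Mul(21.517, I)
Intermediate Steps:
Function('c')(K) = Mul(5, K)
Function('S')(P) = Mul(2, P, Pow(Add(15, P), -1)) (Function('S')(P) = Mul(Mul(2, P), Pow(Add(15, P), -1)) = Mul(2, P, Pow(Add(15, P), -1)))
Pow(Add(Function('S')(-13), Function('c')(-90)), Rational(1, 2)) = Pow(Add(Mul(2, -13, Pow(Add(15, -13), -1)), Mul(5, -90)), Rational(1, 2)) = Pow(Add(Mul(2, -13, Pow(2, -1)), -450), Rational(1, 2)) = Pow(Add(Mul(2, -13, Rational(1, 2)), -450), Rational(1, 2)) = Pow(Add(-13, -450), Rational(1, 2)) = Pow(-463, Rational(1, 2)) = Mul(I, Pow(463, Rational(1, 2)))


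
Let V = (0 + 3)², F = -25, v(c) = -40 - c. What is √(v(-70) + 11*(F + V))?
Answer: I*√146 ≈ 12.083*I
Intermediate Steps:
V = 9 (V = 3² = 9)
√(v(-70) + 11*(F + V)) = √((-40 - 1*(-70)) + 11*(-25 + 9)) = √((-40 + 70) + 11*(-16)) = √(30 - 176) = √(-146) = I*√146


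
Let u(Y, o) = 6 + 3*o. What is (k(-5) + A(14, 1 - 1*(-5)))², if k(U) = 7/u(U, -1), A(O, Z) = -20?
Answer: 2809/9 ≈ 312.11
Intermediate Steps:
k(U) = 7/3 (k(U) = 7/(6 + 3*(-1)) = 7/(6 - 3) = 7/3)
(k(-5) + A(14, 1 - 1*(-5)))² = (7/3 - 20)² = (-53/3)² = 2809/9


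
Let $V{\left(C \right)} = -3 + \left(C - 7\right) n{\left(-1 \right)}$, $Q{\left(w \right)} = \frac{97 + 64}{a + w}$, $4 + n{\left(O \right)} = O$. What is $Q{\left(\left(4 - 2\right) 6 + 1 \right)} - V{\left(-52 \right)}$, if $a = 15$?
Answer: $- \frac{1145}{4} \approx -286.25$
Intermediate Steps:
$n{\left(O \right)} = -4 + O$
$Q{\left(w \right)} = \frac{161}{15 + w}$ ($Q{\left(w \right)} = \frac{97 + 64}{15 + w} = \frac{161}{15 + w}$)
$V{\left(C \right)} = 32 - 5 C$ ($V{\left(C \right)} = -3 + \left(C - 7\right) \left(-4 - 1\right) = -3 + \left(-7 + C\right) \left(-5\right) = -3 - \left(-35 + 5 C\right) = 32 - 5 C$)
$Q{\left(\left(4 - 2\right) 6 + 1 \right)} - V{\left(-52 \right)} = \frac{161}{15 + \left(\left(4 - 2\right) 6 + 1\right)} - \left(32 - -260\right) = \frac{161}{15 + \left(\left(4 - 2\right) 6 + 1\right)} - \left(32 + 260\right) = \frac{161}{15 + \left(2 \cdot 6 + 1\right)} - 292 = \frac{161}{15 + \left(12 + 1\right)} - 292 = \frac{161}{15 + 13} - 292 = \frac{161}{28} - 292 = 161 \cdot \frac{1}{28} - 292 = \frac{23}{4} - 292 = - \frac{1145}{4}$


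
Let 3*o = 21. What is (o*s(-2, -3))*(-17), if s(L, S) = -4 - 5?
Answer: 1071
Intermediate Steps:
o = 7 (o = (1/3)*21 = 7)
s(L, S) = -9
(o*s(-2, -3))*(-17) = (7*(-9))*(-17) = -63*(-17) = 1071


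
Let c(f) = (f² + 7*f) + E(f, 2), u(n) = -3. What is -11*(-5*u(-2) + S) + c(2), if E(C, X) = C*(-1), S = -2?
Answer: -127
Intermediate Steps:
E(C, X) = -C
c(f) = f² + 6*f (c(f) = (f² + 7*f) - f = f² + 6*f)
-11*(-5*u(-2) + S) + c(2) = -11*(-5*(-3) - 2) + 2*(6 + 2) = -11*(15 - 2) + 2*8 = -11*13 + 16 = -143 + 16 = -127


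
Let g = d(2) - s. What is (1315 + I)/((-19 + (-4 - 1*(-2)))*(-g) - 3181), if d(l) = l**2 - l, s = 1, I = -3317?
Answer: 1001/1580 ≈ 0.63354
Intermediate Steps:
g = 1 (g = 2*(-1 + 2) - 1*1 = 2*1 - 1 = 2 - 1 = 1)
(1315 + I)/((-19 + (-4 - 1*(-2)))*(-g) - 3181) = (1315 - 3317)/((-19 + (-4 - 1*(-2)))*(-1*1) - 3181) = -2002/((-19 + (-4 + 2))*(-1) - 3181) = -2002/((-19 - 2)*(-1) - 3181) = -2002/(-21*(-1) - 3181) = -2002/(21 - 3181) = -2002/(-3160) = -2002*(-1/3160) = 1001/1580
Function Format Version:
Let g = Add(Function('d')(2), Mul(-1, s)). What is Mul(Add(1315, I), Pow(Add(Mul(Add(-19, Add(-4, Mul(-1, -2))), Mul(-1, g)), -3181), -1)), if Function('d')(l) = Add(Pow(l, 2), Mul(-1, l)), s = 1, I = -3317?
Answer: Rational(1001, 1580) ≈ 0.63354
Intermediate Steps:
g = 1 (g = Add(Mul(2, Add(-1, 2)), Mul(-1, 1)) = Add(Mul(2, 1), -1) = Add(2, -1) = 1)
Mul(Add(1315, I), Pow(Add(Mul(Add(-19, Add(-4, Mul(-1, -2))), Mul(-1, g)), -3181), -1)) = Mul(Add(1315, -3317), Pow(Add(Mul(Add(-19, Add(-4, Mul(-1, -2))), Mul(-1, 1)), -3181), -1)) = Mul(-2002, Pow(Add(Mul(Add(-19, Add(-4, 2)), -1), -3181), -1)) = Mul(-2002, Pow(Add(Mul(Add(-19, -2), -1), -3181), -1)) = Mul(-2002, Pow(Add(Mul(-21, -1), -3181), -1)) = Mul(-2002, Pow(Add(21, -3181), -1)) = Mul(-2002, Pow(-3160, -1)) = Mul(-2002, Rational(-1, 3160)) = Rational(1001, 1580)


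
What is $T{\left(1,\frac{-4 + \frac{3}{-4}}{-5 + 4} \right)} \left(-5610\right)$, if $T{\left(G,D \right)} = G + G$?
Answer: $-11220$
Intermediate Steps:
$T{\left(G,D \right)} = 2 G$
$T{\left(1,\frac{-4 + \frac{3}{-4}}{-5 + 4} \right)} \left(-5610\right) = 2 \cdot 1 \left(-5610\right) = 2 \left(-5610\right) = -11220$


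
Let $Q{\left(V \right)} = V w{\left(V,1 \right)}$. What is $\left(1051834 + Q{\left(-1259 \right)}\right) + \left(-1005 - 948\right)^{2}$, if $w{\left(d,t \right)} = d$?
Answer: $6451124$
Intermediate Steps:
$Q{\left(V \right)} = V^{2}$ ($Q{\left(V \right)} = V V = V^{2}$)
$\left(1051834 + Q{\left(-1259 \right)}\right) + \left(-1005 - 948\right)^{2} = \left(1051834 + \left(-1259\right)^{2}\right) + \left(-1005 - 948\right)^{2} = \left(1051834 + 1585081\right) + \left(-1953\right)^{2} = 2636915 + 3814209 = 6451124$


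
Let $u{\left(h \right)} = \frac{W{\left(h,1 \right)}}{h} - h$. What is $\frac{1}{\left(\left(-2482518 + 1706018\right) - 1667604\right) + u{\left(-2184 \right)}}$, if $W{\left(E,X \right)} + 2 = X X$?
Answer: $- \frac{2184}{5333153279} \approx -4.0951 \cdot 10^{-7}$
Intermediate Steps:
$W{\left(E,X \right)} = -2 + X^{2}$ ($W{\left(E,X \right)} = -2 + X X = -2 + X^{2}$)
$u{\left(h \right)} = - h - \frac{1}{h}$ ($u{\left(h \right)} = \frac{-2 + 1^{2}}{h} - h = \frac{-2 + 1}{h} - h = - \frac{1}{h} - h = - h - \frac{1}{h}$)
$\frac{1}{\left(\left(-2482518 + 1706018\right) - 1667604\right) + u{\left(-2184 \right)}} = \frac{1}{\left(\left(-2482518 + 1706018\right) - 1667604\right) - - \frac{4769857}{2184}} = \frac{1}{\left(-776500 - 1667604\right) + \left(2184 - - \frac{1}{2184}\right)} = \frac{1}{-2444104 + \left(2184 + \frac{1}{2184}\right)} = \frac{1}{-2444104 + \frac{4769857}{2184}} = \frac{1}{- \frac{5333153279}{2184}} = - \frac{2184}{5333153279}$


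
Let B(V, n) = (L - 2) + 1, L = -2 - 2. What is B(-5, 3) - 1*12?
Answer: -17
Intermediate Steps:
L = -4
B(V, n) = -5 (B(V, n) = (-4 - 2) + 1 = -6 + 1 = -5)
B(-5, 3) - 1*12 = -5 - 1*12 = -5 - 12 = -17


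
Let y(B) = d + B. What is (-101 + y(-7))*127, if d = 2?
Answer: -13462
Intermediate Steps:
y(B) = 2 + B
(-101 + y(-7))*127 = (-101 + (2 - 7))*127 = (-101 - 5)*127 = -106*127 = -13462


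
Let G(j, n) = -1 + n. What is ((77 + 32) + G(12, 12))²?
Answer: 14400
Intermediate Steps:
((77 + 32) + G(12, 12))² = ((77 + 32) + (-1 + 12))² = (109 + 11)² = 120² = 14400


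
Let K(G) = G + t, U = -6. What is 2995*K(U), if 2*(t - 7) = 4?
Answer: 8985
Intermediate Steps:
t = 9 (t = 7 + (½)*4 = 7 + 2 = 9)
K(G) = 9 + G (K(G) = G + 9 = 9 + G)
2995*K(U) = 2995*(9 - 6) = 2995*3 = 8985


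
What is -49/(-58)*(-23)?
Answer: -1127/58 ≈ -19.431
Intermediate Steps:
-49/(-58)*(-23) = -49*(-1/58)*(-23) = (49/58)*(-23) = -1127/58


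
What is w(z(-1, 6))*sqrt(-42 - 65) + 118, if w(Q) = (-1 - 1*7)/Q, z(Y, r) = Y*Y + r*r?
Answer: 118 - 8*I*sqrt(107)/37 ≈ 118.0 - 2.2366*I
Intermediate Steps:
z(Y, r) = Y**2 + r**2
w(Q) = -8/Q (w(Q) = (-1 - 7)/Q = -8/Q)
w(z(-1, 6))*sqrt(-42 - 65) + 118 = (-8/((-1)**2 + 6**2))*sqrt(-42 - 65) + 118 = (-8/(1 + 36))*sqrt(-107) + 118 = (-8/37)*(I*sqrt(107)) + 118 = (-8*1/37)*(I*sqrt(107)) + 118 = -8*I*sqrt(107)/37 + 118 = 118 - 8*I*sqrt(107)/37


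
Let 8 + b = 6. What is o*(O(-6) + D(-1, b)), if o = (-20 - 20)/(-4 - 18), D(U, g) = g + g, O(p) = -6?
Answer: -200/11 ≈ -18.182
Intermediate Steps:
b = -2 (b = -8 + 6 = -2)
D(U, g) = 2*g
o = 20/11 (o = -40/(-22) = -40*(-1/22) = 20/11 ≈ 1.8182)
o*(O(-6) + D(-1, b)) = 20*(-6 + 2*(-2))/11 = 20*(-6 - 4)/11 = (20/11)*(-10) = -200/11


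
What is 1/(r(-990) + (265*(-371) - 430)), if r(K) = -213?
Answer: -1/98958 ≈ -1.0105e-5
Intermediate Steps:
1/(r(-990) + (265*(-371) - 430)) = 1/(-213 + (265*(-371) - 430)) = 1/(-213 + (-98315 - 430)) = 1/(-213 - 98745) = 1/(-98958) = -1/98958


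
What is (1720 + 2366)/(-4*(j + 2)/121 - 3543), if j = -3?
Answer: -494406/428699 ≈ -1.1533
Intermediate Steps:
(1720 + 2366)/(-4*(j + 2)/121 - 3543) = (1720 + 2366)/(-4*(-3 + 2)/121 - 3543) = 4086/(-4*(-1)*(1/121) - 3543) = 4086/(4*(1/121) - 3543) = 4086/(4/121 - 3543) = 4086/(-428699/121) = 4086*(-121/428699) = -494406/428699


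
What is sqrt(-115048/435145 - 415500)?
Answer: 2*I*sqrt(19668865405862365)/435145 ≈ 644.59*I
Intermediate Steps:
sqrt(-115048/435145 - 415500) = sqrt(-180802862548/435145) = 2*I*sqrt(19668865405862365)/435145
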